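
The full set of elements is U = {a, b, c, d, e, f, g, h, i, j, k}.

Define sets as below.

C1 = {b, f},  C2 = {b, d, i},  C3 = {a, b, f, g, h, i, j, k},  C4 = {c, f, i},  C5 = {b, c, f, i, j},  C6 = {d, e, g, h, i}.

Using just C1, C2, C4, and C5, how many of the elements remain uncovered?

5

Union of C1, C2, C4, C5 = {b, c, d, f, i, j}.
Not covered: a, e, g, h, k — 5 elements.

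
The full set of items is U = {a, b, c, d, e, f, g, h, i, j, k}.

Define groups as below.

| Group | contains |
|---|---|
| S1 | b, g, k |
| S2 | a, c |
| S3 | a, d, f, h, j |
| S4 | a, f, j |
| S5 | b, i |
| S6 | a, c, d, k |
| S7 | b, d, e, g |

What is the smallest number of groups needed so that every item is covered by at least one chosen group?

4

S3 and S5 and S6 and S7 together: S3 ∪ S5 ∪ S6 ∪ S7 = {a, b, c, d, e, f, g, h, i, j, k} — every item is covered.
No 3 of the 7 groups cover everything (all 35 combinations miss at least one item), so 4 is optimal.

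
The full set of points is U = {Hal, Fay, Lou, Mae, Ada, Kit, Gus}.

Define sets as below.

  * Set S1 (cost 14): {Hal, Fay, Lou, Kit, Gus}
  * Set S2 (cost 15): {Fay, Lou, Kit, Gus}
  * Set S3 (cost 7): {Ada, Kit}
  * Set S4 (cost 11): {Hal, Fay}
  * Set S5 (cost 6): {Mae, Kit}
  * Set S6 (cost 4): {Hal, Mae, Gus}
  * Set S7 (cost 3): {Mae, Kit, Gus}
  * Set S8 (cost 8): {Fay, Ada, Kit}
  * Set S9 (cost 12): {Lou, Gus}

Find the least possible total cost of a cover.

S6, S8, S9 together cover every point (S6 ∪ S8 ∪ S9 = {Hal, Fay, Lou, Mae, Ada, Kit, Gus}); total cost 4 + 8 + 12 = 24.
The greedy pick S7, S6, S8, S9 costs 27; no covering selection beats 24.

24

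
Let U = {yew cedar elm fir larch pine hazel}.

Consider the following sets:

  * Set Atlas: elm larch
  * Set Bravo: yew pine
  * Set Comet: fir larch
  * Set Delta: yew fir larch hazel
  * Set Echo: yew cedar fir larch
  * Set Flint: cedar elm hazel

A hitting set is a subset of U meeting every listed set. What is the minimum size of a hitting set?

Take H = {cedar, larch, pine}. Each listed set contains at least one of these, so H is a hitting set of size 3.
The sets Bravo, Comet, Flint are pairwise disjoint, so any hitting set needs a separate item for each — at least 3. Hence 3 is optimal.

3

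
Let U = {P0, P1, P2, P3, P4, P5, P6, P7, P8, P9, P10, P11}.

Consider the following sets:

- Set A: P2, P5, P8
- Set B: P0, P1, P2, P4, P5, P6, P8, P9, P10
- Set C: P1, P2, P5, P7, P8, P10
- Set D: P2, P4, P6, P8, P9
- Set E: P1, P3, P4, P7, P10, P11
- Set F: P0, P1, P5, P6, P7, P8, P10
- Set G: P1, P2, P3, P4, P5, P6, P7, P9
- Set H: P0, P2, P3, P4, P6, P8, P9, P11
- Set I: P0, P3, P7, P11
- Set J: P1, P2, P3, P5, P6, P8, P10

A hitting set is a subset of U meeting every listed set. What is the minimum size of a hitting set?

T = {P3, P8} meets every set (each contains at least one member of T), and |T| = 2.
The sets A, I are pairwise disjoint, so any hitting set needs a separate point for each — at least 2. Hence 2 is optimal.

2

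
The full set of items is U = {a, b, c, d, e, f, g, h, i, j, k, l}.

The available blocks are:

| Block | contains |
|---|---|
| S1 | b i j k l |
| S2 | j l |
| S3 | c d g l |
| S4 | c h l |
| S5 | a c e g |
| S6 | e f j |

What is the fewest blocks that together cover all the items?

Take {S1, S3, S4, S5, S6}. Their union is {a, b, c, d, e, f, g, h, i, j, k, l}, which is all 12 items.
No 4 of the 6 blocks cover everything (all 15 combinations miss at least one item), so 5 is optimal.

5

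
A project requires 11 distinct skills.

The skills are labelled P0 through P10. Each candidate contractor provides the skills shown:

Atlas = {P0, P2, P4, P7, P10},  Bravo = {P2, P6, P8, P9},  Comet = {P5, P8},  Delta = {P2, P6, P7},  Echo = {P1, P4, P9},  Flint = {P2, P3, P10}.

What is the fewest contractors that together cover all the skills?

Atlas and Bravo and Comet and Echo and Flint together: Atlas ∪ Bravo ∪ Comet ∪ Echo ∪ Flint = {P0, P1, P2, P3, P4, P5, P6, P7, P8, P9, P10} — every skill is covered.
No 4 of the 6 contractors cover everything (all 15 combinations miss at least one skill), so 5 is optimal.

5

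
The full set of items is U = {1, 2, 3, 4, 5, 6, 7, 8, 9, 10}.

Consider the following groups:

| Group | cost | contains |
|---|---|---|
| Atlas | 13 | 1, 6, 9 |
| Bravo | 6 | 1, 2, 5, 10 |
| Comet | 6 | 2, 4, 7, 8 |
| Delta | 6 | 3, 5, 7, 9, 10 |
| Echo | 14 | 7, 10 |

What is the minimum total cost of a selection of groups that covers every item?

Atlas, Comet, Delta together cover every item (Atlas ∪ Comet ∪ Delta = {1, 2, 3, 4, 5, 6, 7, 8, 9, 10}); total cost 13 + 6 + 6 = 25.
The greedy pick Delta, Comet, Bravo, Atlas costs 31; no covering selection beats 25.

25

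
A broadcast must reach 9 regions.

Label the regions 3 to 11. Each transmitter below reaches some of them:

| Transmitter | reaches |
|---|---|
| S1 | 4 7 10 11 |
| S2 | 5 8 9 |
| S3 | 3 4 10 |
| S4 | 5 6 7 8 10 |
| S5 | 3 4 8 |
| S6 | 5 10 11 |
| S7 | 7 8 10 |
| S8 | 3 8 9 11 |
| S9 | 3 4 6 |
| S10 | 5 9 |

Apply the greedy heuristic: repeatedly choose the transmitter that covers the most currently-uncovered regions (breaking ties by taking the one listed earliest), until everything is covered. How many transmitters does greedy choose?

3

Greedy: pick S4 (covers 5 new) → pick S8 (covers 3 new) → pick S1 (covers 1 new). Total picks: 3.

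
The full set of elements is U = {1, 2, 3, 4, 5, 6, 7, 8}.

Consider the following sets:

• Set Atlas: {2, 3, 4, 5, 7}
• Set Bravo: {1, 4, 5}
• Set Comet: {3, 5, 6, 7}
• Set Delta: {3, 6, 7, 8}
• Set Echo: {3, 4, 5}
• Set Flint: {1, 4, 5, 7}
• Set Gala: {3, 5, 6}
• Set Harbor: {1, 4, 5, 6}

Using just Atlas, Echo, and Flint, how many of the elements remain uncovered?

2

Union of Atlas, Echo, Flint = {1, 2, 3, 4, 5, 7}.
Not covered: 6, 8 — 2 elements.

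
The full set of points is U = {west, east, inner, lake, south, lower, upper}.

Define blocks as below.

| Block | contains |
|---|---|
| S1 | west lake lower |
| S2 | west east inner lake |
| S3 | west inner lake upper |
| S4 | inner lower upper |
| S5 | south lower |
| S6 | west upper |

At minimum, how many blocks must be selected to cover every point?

3

Take {S2, S3, S5}. Their union is {west, east, inner, lake, south, lower, upper}, which is all 7 points.
Only S2 contains east, so S2 is forced; the remaining 3 points need at least 2 more blocks (each remaining block adds at most 2) — so at least 3 blocks are needed, and 3 is optimal.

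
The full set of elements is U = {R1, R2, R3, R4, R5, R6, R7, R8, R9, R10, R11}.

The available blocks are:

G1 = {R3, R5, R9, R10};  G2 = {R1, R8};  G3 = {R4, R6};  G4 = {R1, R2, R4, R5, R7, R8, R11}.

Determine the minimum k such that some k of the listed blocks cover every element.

G1 and G3 and G4 together: G1 ∪ G3 ∪ G4 = {R1, R2, R3, R4, R5, R6, R7, R8, R9, R10, R11} — every element is covered.
Only G4 contains R2, so G4 is forced; the remaining 4 elements need at least 2 more blocks (each remaining block adds at most 3) — so at least 3 blocks are needed, and 3 is optimal.

3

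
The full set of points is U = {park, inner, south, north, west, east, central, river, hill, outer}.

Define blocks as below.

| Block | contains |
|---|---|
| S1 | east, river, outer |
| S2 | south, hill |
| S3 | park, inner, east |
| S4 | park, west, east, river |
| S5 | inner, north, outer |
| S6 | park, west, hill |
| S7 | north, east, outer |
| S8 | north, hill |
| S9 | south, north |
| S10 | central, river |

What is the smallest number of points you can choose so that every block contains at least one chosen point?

4

Take H = {inner, north, river, hill}. Each listed block contains at least one of these, so H is a hitting set of size 4.
No choice of 3 points meets every block, so 4 is the minimum.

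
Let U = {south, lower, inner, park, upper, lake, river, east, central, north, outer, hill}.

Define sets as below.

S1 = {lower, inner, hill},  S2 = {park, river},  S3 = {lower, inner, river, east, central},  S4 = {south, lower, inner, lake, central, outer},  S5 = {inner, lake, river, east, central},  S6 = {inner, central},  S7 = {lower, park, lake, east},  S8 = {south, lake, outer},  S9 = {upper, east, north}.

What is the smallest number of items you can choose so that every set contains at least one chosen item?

Take H = {inner, park, upper, outer}. Each listed set contains at least one of these, so H is a hitting set of size 4.
The sets S2, S6, S8, S9 are pairwise disjoint, so any hitting set needs a separate item for each — at least 4. Hence 4 is optimal.

4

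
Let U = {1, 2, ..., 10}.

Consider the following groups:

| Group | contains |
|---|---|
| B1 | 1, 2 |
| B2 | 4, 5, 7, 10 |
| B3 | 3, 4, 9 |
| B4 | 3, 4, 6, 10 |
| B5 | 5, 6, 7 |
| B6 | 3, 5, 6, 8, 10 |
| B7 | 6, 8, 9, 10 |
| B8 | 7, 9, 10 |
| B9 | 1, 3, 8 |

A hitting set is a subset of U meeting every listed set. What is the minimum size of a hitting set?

Take H = {2, 3, 5, 10}. Each listed group contains at least one of these, so H is a hitting set of size 4.
No choice of 3 items meets every group, so 4 is the minimum.

4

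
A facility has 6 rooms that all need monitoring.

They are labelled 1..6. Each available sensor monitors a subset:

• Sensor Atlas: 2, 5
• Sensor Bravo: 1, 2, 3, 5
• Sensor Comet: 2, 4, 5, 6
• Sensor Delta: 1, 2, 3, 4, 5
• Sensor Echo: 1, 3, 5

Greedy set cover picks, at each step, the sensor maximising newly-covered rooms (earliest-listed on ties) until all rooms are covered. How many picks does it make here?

Greedy: pick Delta (covers 5 new) → pick Comet (covers 1 new). Total picks: 2.

2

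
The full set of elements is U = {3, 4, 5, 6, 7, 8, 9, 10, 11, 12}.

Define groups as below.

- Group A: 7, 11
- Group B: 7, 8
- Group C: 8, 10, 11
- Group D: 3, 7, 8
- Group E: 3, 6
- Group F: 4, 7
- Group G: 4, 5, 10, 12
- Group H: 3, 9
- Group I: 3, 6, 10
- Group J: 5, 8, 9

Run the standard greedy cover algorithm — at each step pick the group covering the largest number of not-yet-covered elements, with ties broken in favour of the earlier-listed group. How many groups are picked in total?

Greedy: pick G (covers 4 new) → pick D (covers 3 new) → pick A (covers 1 new) → pick E (covers 1 new) → pick H (covers 1 new). Total picks: 5.
(The true minimum cover uses only 4 groups, so greedy is not optimal here.)

5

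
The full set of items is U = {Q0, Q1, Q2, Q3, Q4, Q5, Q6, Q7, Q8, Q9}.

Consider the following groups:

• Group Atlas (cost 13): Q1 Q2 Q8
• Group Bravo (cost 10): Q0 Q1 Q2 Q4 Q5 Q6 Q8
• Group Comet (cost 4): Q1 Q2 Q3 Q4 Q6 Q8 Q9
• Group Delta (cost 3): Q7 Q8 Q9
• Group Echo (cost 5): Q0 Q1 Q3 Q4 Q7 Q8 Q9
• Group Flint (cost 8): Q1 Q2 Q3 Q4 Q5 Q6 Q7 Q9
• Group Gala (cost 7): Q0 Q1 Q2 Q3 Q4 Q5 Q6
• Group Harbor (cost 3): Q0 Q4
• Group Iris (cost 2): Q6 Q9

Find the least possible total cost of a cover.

Delta, Gala together cover every item (Delta ∪ Gala = {Q0, Q1, Q2, Q3, Q4, Q5, Q6, Q7, Q8, Q9}); total cost 3 + 7 = 10.
The greedy pick Comet, Echo, Gala costs 16; no covering selection beats 10.

10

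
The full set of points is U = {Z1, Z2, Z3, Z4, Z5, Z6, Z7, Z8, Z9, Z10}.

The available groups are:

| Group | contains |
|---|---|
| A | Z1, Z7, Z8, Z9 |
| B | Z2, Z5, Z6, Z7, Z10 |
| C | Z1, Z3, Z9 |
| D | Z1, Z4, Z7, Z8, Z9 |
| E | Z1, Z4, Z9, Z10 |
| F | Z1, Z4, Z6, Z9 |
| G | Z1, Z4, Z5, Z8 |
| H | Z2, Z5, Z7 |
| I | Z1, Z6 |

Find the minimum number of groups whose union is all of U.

B and C and G together: B ∪ C ∪ G = {Z1, Z2, Z3, Z4, Z5, Z6, Z7, Z8, Z9, Z10} — every point is covered.
Only C contains Z3, so C is forced; the remaining 7 points need at least 2 more groups (each remaining group adds at most 5) — so at least 3 groups are needed, and 3 is optimal.

3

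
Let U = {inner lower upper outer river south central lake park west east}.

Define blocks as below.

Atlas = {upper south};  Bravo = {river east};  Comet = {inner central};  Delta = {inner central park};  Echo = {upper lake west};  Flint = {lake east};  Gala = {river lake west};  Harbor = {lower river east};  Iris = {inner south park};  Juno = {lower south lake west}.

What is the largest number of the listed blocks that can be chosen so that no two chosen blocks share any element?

3

Atlas, Delta, Gala are pairwise disjoint (Atlas={upper,south}; Delta={inner,central,park}; Gala={river,lake,west}).
Every remaining block overlaps one of these, and no 4 of the listed blocks are pairwise disjoint, so 3 is the maximum.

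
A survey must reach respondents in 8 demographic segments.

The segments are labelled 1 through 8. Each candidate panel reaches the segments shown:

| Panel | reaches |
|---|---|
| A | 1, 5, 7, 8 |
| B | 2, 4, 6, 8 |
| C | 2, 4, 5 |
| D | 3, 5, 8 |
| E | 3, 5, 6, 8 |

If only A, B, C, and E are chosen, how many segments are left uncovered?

0

Union of A, B, C, E = {1, 2, 3, 4, 5, 6, 7, 8} — that's every segment, so 0 are uncovered.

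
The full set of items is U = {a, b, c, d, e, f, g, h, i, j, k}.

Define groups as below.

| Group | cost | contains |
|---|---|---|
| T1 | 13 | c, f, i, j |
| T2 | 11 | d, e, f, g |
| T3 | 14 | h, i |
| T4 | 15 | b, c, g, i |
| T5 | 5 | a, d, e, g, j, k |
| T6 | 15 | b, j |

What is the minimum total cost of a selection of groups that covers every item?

T2, T3, T4, T5 together cover every item (T2 ∪ T3 ∪ T4 ∪ T5 = {a, b, c, d, e, f, g, h, i, j, k}); total cost 11 + 14 + 15 + 5 = 45.
The greedy pick T5, T1, T3, T4 costs 47; no covering selection beats 45.

45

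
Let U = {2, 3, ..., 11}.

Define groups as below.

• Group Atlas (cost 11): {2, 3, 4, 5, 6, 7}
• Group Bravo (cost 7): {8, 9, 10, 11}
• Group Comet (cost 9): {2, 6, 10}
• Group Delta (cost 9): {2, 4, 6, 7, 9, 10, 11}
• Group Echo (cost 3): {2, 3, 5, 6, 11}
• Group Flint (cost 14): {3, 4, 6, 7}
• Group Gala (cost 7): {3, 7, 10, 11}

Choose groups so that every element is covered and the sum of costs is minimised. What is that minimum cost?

Atlas, Bravo together cover every element (Atlas ∪ Bravo = {2, 3, 4, 5, 6, 7, 8, 9, 10, 11}); total cost 11 + 7 = 18.
The greedy pick Echo, Delta, Bravo costs 19; no covering selection beats 18.

18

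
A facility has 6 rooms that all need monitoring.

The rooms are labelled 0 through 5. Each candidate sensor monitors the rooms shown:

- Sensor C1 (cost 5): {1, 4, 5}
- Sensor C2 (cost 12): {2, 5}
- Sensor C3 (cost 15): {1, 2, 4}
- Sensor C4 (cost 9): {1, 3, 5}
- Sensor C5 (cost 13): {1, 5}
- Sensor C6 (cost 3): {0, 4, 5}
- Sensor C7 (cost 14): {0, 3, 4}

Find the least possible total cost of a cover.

24

C2, C4, C6 together cover every room (C2 ∪ C4 ∪ C6 = {0, 1, 2, 3, 4, 5}); total cost 12 + 9 + 3 = 24.
No covering selection has total cost below 24.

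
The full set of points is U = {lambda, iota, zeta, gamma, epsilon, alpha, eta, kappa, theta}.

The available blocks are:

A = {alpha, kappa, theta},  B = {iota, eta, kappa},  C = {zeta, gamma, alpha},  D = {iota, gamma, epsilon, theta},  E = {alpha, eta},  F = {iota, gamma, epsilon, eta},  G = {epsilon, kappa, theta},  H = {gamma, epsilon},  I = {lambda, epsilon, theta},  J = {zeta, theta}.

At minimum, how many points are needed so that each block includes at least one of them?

3

T = {gamma, eta, theta} meets every block (each contains at least one member of T), and |T| = 3.
The blocks B, H, J are pairwise disjoint, so any hitting set needs a separate point for each — at least 3. Hence 3 is optimal.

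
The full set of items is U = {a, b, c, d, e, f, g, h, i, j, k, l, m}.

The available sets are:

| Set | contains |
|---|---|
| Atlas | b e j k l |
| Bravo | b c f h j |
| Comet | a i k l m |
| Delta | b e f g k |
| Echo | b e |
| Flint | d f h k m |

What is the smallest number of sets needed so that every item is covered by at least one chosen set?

Take {Bravo, Comet, Delta, Flint}. Their union is {a, b, c, d, e, f, g, h, i, j, k, l, m}, which is all 13 items.
No 3 of the 6 sets cover everything (all 20 combinations miss at least one item), so 4 is optimal.

4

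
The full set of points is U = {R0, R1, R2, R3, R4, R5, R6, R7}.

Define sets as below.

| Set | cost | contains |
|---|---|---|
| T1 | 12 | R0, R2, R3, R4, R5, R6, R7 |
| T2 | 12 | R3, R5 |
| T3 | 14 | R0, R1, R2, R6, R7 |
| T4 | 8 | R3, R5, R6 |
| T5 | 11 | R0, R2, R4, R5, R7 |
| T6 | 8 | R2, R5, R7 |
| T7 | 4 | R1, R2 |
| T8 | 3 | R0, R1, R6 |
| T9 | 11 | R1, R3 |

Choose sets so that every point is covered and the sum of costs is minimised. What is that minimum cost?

T1, T8 together cover every point (T1 ∪ T8 = {R0, R1, R2, R3, R4, R5, R6, R7}); total cost 12 + 3 = 15.
No covering selection has total cost below 15.

15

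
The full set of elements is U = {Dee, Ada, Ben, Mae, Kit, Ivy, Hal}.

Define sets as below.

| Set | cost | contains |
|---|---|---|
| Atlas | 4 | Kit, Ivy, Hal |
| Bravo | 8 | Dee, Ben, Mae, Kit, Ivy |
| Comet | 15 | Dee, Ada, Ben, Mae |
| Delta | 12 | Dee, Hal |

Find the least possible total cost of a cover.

Atlas, Comet together cover every element (Atlas ∪ Comet = {Dee, Ada, Ben, Mae, Kit, Ivy, Hal}); total cost 4 + 15 = 19.
The greedy pick Atlas, Bravo, Comet costs 27; no covering selection beats 19.

19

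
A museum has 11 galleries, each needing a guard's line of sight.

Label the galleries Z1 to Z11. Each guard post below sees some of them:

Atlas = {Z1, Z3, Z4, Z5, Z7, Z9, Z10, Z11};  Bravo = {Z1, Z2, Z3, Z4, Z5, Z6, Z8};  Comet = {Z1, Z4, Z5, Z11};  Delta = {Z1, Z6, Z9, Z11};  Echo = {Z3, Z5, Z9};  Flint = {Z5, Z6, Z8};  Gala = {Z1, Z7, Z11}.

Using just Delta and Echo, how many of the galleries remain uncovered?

5

Union of Delta, Echo = {Z1, Z3, Z5, Z6, Z9, Z11}.
Not covered: Z2, Z4, Z7, Z8, Z10 — 5 galleries.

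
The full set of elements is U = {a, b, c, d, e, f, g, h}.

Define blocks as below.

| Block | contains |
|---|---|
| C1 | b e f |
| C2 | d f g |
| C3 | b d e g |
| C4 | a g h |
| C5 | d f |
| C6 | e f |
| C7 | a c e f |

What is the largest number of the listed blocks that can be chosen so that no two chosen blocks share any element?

2

C1, C4 are pairwise disjoint (C1={b,e,f}; C4={a,g,h}).
Every remaining block overlaps one of these, and no 3 of the listed blocks are pairwise disjoint, so 2 is the maximum.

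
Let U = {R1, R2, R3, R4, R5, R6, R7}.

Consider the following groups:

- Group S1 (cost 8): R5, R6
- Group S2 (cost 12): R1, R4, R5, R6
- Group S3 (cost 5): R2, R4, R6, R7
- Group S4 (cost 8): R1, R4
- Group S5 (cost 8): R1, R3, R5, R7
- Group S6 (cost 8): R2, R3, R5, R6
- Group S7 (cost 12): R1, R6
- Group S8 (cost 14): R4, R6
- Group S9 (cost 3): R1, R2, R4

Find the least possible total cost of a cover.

S3, S5 together cover every element (S3 ∪ S5 = {R1, R2, R3, R4, R5, R6, R7}); total cost 5 + 8 = 13.
The greedy pick S9, S3, S5 costs 16; no covering selection beats 13.

13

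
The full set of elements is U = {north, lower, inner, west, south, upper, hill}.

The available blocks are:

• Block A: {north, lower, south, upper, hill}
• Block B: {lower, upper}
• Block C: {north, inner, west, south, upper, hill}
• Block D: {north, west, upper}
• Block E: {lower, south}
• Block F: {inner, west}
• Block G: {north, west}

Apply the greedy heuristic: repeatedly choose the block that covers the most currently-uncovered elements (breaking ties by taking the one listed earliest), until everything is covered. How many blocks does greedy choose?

Greedy: pick C (covers 6 new) → pick A (covers 1 new). Total picks: 2.

2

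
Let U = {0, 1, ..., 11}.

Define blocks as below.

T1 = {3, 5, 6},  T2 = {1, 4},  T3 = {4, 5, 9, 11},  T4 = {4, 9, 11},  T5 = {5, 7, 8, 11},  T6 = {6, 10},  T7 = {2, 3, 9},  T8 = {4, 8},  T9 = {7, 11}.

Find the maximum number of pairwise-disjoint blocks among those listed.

4

T2, T6, T7, T9 are pairwise disjoint (T2={1,4}; T6={6,10}; T7={2,3,9}; T9={7,11}).
Every remaining block overlaps one of these, and no 5 of the listed blocks are pairwise disjoint, so 4 is the maximum.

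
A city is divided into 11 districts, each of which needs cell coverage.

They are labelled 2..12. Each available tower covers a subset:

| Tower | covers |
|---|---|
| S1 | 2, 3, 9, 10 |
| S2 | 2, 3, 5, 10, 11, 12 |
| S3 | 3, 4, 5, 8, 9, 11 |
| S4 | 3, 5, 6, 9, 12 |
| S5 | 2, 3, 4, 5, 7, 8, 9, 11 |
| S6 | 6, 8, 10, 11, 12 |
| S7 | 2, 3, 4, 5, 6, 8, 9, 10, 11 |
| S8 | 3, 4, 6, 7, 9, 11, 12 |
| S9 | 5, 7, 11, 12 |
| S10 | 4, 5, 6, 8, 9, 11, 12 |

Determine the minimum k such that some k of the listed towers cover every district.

2

S5 and S6 together: S5 ∪ S6 = {2, 3, 4, 5, 6, 7, 8, 9, 10, 11, 12} — every district is covered.
No single tower has all 11 districts (the largest, S7, has 9), so 2 is optimal.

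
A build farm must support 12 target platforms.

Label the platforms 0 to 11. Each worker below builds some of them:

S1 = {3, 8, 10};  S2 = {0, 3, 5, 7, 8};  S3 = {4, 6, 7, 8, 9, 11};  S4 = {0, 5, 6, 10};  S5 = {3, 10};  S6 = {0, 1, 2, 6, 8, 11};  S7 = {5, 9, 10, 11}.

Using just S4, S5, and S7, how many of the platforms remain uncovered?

5

Union of S4, S5, S7 = {0, 3, 5, 6, 9, 10, 11}.
Not covered: 1, 2, 4, 7, 8 — 5 platforms.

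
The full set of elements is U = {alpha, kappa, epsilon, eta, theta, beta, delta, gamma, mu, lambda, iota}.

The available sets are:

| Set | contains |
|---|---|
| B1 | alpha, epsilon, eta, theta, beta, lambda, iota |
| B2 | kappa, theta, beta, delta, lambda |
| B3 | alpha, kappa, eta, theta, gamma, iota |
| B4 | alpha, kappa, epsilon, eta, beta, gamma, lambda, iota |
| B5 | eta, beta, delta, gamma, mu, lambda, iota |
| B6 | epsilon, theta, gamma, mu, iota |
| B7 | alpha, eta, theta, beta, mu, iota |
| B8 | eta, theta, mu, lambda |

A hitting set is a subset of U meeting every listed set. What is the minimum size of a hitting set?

Take H = {lambda, iota}. Each listed set contains at least one of these, so H is a hitting set of size 2.
No single element lies in every set, so at least 2 are needed and 2 is optimal.

2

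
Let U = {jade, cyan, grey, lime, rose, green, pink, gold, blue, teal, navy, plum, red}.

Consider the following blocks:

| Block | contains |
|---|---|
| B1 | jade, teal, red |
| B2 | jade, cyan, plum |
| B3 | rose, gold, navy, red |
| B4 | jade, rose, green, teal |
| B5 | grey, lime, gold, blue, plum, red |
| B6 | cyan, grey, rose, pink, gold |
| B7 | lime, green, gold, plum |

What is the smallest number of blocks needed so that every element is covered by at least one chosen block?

B3 and B4 and B5 and B6 together: B3 ∪ B4 ∪ B5 ∪ B6 = {jade, cyan, grey, lime, rose, green, pink, gold, blue, teal, navy, plum, red} — every element is covered.
Only B3 contains navy, so B3 is forced; the remaining 9 elements need at least 3 more blocks (each remaining block adds at most 4) — so at least 4 blocks are needed, and 4 is optimal.

4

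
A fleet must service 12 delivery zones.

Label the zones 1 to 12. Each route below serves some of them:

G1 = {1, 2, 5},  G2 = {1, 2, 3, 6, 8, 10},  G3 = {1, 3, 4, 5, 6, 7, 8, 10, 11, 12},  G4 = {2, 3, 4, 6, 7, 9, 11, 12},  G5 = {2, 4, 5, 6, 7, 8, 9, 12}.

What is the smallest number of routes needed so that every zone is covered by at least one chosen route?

G3 and G4 together: G3 ∪ G4 = {1, 2, 3, 4, 5, 6, 7, 8, 9, 10, 11, 12} — every zone is covered.
No single route has all 12 zones (the largest, G3, has 10), so 2 is optimal.

2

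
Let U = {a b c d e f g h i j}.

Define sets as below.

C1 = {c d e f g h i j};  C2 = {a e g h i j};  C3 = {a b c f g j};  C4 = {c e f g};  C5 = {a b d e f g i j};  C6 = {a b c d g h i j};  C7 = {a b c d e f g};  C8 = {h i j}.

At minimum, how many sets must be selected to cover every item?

2

C1 and C7 cover everything between them: the union {a, b, c, d, e, f, g, h, i, j} is all of U.
No single set has all 10 items (the largest, C1, has 8), so 2 is optimal.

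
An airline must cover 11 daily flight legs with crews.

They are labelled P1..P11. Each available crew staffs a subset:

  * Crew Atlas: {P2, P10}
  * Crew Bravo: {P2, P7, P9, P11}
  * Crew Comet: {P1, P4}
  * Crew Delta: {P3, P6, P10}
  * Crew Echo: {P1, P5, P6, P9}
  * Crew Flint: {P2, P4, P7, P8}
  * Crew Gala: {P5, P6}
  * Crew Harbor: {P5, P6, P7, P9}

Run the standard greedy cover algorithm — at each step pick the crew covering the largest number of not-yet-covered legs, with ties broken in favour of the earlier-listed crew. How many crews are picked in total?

Greedy: pick Bravo (covers 4 new) → pick Delta (covers 3 new) → pick Comet (covers 2 new) → pick Echo (covers 1 new) → pick Flint (covers 1 new). Total picks: 5.
(The true minimum cover uses only 4 crews, so greedy is not optimal here.)

5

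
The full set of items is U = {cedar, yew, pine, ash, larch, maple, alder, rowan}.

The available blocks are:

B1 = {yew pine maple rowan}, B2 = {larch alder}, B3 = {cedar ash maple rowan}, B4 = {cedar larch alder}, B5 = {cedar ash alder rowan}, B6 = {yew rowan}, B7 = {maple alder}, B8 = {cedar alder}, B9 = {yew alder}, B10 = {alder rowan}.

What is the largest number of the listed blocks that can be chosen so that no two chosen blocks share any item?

2

B1, B8 are pairwise disjoint (B1={yew,pine,maple,rowan}; B8={cedar,alder}).
Every remaining block overlaps one of these, and no 3 of the listed blocks are pairwise disjoint, so 2 is the maximum.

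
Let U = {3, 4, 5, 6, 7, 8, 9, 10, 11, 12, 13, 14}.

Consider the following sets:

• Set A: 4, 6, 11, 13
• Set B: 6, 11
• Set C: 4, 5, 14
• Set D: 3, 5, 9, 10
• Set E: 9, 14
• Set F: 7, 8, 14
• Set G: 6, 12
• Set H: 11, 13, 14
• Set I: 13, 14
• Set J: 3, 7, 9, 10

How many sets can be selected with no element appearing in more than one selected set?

3

A, D, F are pairwise disjoint (A={4,6,11,13}; D={3,5,9,10}; F={7,8,14}).
Every remaining set overlaps one of these, and no 4 of the listed sets are pairwise disjoint, so 3 is the maximum.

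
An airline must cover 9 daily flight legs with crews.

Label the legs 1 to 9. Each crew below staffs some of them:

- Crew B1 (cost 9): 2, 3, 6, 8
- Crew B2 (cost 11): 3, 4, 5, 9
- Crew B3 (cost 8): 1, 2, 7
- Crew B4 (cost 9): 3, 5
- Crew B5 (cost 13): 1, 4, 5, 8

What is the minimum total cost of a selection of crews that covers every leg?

28

B1, B2, B3 together cover every leg (B1 ∪ B2 ∪ B3 = {1, 2, 3, 4, 5, 6, 7, 8, 9}); total cost 9 + 11 + 8 = 28.
No covering selection has total cost below 28.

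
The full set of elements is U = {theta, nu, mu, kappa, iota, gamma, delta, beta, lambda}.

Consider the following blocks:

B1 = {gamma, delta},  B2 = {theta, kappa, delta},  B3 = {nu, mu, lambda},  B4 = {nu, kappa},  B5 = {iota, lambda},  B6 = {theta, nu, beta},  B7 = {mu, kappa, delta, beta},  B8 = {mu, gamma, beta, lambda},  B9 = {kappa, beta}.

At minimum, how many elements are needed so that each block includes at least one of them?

4

Take H = {kappa, delta, beta, lambda}. Each listed block contains at least one of these, so H is a hitting set of size 4.
No choice of 3 elements meets every block, so 4 is the minimum.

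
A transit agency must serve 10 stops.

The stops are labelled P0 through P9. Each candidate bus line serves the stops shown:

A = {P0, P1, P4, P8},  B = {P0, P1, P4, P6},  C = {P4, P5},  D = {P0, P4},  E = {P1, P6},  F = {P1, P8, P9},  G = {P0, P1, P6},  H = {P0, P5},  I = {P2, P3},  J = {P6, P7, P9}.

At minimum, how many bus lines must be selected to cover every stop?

Take {A, H, I, J}. Their union is {P0, P1, P2, P3, P4, P5, P6, P7, P8, P9}, which is all 10 stops.
No 3 of the 10 bus lines cover everything (all 120 combinations miss at least one stop), so 4 is optimal.

4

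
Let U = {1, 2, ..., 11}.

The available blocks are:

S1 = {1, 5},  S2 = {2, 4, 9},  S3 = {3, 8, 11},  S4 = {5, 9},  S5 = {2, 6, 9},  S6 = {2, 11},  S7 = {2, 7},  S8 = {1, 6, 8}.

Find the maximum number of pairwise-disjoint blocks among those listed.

S1, S2, S3 are pairwise disjoint (S1={1,5}; S2={2,4,9}; S3={3,8,11}).
Every remaining block overlaps one of these, and no 4 of the listed blocks are pairwise disjoint, so 3 is the maximum.

3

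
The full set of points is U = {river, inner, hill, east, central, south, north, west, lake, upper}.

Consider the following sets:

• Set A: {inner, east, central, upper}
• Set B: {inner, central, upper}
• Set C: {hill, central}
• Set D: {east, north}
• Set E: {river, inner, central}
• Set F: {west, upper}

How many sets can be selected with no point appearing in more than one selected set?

3

D, E, F are pairwise disjoint (D={east,north}; E={river,inner,central}; F={west,upper}).
Every remaining set overlaps one of these, and no 4 of the listed sets are pairwise disjoint, so 3 is the maximum.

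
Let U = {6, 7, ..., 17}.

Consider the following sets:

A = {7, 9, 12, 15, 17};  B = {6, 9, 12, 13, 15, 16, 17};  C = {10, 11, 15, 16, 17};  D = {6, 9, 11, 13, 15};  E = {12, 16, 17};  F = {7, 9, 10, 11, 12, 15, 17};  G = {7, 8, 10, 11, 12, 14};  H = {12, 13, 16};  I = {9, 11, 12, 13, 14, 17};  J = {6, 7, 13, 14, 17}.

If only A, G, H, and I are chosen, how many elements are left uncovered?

Union of A, G, H, I = {7, 8, 9, 10, 11, 12, 13, 14, 15, 16, 17}.
Not covered: 6 — 1 element.

1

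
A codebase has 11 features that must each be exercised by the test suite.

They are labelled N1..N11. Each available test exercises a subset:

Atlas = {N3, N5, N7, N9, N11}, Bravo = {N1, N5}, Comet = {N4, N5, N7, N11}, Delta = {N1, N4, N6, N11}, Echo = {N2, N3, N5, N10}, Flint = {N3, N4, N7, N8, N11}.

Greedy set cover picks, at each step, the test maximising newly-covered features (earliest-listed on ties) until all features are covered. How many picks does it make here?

Greedy: pick Atlas (covers 5 new) → pick Delta (covers 3 new) → pick Echo (covers 2 new) → pick Flint (covers 1 new). Total picks: 4.

4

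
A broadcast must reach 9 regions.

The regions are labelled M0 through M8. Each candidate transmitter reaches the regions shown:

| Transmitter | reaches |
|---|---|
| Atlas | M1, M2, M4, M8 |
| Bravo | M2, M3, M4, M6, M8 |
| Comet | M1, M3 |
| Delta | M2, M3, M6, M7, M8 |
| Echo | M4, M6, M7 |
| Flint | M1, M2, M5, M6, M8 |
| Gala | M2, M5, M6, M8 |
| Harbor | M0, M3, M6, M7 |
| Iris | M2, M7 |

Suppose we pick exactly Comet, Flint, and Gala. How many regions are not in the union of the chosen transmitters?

Union of Comet, Flint, Gala = {M1, M2, M3, M5, M6, M8}.
Not covered: M0, M4, M7 — 3 regions.

3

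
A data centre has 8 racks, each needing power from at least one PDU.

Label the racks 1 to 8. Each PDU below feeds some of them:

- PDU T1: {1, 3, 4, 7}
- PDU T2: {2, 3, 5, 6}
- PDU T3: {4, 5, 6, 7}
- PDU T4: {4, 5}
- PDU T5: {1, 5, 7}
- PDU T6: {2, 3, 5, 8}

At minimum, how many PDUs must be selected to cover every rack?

3

Take {T1, T2, T6}. Their union is {1, 2, 3, 4, 5, 6, 7, 8}, which is all 8 racks.
Only T6 contains 8, so T6 is forced; the remaining 4 racks need at least 2 more PDUs (each remaining PDU adds at most 3) — so at least 3 PDUs are needed, and 3 is optimal.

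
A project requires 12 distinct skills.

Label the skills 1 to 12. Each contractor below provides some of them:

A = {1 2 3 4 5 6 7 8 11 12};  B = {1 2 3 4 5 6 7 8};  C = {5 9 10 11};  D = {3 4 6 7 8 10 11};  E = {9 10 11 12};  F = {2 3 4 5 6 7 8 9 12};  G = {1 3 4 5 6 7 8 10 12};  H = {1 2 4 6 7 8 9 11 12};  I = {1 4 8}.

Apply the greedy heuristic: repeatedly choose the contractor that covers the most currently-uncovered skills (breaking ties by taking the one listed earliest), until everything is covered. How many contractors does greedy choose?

2

Greedy: pick A (covers 10 new) → pick C (covers 2 new). Total picks: 2.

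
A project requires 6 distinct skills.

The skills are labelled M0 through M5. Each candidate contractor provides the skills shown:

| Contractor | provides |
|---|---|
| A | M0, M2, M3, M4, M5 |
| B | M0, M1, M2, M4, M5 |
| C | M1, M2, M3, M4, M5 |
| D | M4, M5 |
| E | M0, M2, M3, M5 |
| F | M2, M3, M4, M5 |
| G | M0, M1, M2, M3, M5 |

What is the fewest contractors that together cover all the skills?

2

Take {F, G}. Their union is {M0, M1, M2, M3, M4, M5}, which is all 6 skills.
No single contractor has all 6 skills (the largest, A, has 5), so 2 is optimal.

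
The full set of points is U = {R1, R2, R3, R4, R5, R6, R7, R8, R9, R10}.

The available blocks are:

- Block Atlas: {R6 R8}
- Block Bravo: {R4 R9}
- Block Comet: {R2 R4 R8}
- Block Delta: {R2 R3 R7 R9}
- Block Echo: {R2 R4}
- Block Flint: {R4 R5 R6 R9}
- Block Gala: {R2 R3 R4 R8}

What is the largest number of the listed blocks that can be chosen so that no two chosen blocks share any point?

Atlas, Bravo are pairwise disjoint (Atlas={R6,R8}; Bravo={R4,R9}).
Every remaining block overlaps one of these, and no 3 of the listed blocks are pairwise disjoint, so 2 is the maximum.

2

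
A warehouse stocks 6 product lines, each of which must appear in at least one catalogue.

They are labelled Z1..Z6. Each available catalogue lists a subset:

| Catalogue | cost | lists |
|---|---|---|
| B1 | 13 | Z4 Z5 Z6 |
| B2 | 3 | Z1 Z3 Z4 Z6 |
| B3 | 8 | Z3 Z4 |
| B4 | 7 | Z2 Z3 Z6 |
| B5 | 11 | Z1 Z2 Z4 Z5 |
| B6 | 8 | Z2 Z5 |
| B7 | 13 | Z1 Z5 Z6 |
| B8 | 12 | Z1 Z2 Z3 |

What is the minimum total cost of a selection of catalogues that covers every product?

B2, B6 together cover every product (B2 ∪ B6 = {Z1, Z2, Z3, Z4, Z5, Z6}); total cost 3 + 8 = 11.
No covering selection has total cost below 11.

11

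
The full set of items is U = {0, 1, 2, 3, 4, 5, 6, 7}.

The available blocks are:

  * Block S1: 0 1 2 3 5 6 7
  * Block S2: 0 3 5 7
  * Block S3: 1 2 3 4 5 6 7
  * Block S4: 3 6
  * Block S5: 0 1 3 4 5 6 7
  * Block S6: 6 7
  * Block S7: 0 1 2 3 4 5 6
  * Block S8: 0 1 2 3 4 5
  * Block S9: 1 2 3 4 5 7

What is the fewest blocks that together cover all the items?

2

Take {S1, S9}. Their union is {0, 1, 2, 3, 4, 5, 6, 7}, which is all 8 items.
No single block has all 8 items (the largest, S1, has 7), so 2 is optimal.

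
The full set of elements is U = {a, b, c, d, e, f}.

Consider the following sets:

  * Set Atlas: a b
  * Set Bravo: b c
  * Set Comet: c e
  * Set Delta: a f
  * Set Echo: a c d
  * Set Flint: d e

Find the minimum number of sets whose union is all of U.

3

Bravo, Delta, and Flint cover everything between them: the union {a, b, c, d, e, f} is all of U.
Only Delta contains f, so Delta is forced; the remaining 4 elements need at least 2 more sets (each remaining set adds at most 2) — so at least 3 sets are needed, and 3 is optimal.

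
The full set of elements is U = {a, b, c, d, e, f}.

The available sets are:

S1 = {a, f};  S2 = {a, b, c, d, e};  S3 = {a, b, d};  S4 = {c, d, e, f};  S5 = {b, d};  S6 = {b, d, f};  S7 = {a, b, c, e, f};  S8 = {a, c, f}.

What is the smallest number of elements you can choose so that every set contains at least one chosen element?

2

Take H = {b, f}. Each listed set contains at least one of these, so H is a hitting set of size 2.
The sets S5, S8 are pairwise disjoint, so any hitting set needs a separate element for each — at least 2. Hence 2 is optimal.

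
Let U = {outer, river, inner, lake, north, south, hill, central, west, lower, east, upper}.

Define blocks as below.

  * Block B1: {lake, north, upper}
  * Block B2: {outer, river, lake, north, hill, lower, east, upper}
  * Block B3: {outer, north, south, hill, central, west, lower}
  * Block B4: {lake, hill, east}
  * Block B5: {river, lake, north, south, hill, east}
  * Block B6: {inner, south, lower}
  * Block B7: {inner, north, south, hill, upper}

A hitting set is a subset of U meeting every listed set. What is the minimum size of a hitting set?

2

H = {lake, south} meets every block (each contains at least one member of H), and |H| = 2.
The blocks B1, B6 are pairwise disjoint, so any hitting set needs a separate element for each — at least 2. Hence 2 is optimal.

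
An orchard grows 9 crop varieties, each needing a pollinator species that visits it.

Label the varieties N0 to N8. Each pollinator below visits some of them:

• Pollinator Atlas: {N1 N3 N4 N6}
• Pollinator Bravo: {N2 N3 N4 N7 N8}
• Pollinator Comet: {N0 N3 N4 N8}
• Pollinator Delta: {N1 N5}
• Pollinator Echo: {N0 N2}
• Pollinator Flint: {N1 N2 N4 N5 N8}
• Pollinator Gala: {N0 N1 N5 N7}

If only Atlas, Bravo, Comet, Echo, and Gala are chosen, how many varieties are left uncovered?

Union of Atlas, Bravo, Comet, Echo, Gala = {N0, N1, N2, N3, N4, N5, N6, N7, N8} — that's every variety, so 0 are uncovered.

0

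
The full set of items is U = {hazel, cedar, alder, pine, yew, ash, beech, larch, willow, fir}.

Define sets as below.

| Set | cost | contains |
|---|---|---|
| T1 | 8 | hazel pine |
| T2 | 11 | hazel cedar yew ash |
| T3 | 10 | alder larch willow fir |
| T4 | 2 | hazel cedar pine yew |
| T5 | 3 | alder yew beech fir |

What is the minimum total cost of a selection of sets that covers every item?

26

T2, T3, T4, T5 together cover every item (T2 ∪ T3 ∪ T4 ∪ T5 = {hazel, cedar, alder, pine, yew, ash, beech, larch, willow, fir}); total cost 11 + 10 + 2 + 3 = 26.
No covering selection has total cost below 26.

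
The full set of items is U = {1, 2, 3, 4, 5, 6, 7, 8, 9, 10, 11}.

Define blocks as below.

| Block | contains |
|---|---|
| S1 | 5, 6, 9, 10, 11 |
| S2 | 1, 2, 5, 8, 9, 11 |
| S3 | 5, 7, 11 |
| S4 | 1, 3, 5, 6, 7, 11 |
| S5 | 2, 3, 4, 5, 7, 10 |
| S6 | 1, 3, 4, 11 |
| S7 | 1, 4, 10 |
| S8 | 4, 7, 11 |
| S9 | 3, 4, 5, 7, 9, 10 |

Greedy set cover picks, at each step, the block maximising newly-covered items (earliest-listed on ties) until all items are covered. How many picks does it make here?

Greedy: pick S2 (covers 6 new) → pick S5 (covers 4 new) → pick S1 (covers 1 new). Total picks: 3.

3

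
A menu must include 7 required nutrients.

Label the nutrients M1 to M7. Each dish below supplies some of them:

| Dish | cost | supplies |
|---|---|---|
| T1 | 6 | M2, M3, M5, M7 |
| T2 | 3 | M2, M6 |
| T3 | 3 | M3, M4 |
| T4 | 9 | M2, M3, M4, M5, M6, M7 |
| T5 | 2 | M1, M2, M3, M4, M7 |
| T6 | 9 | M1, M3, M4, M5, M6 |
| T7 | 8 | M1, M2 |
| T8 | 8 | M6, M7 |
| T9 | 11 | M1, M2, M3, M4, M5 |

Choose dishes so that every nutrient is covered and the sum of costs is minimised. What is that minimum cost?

11

T5, T6 together cover every nutrient (T5 ∪ T6 = {M1, M2, M3, M4, M5, M6, M7}); total cost 2 + 9 = 11.
No covering selection has total cost below 11.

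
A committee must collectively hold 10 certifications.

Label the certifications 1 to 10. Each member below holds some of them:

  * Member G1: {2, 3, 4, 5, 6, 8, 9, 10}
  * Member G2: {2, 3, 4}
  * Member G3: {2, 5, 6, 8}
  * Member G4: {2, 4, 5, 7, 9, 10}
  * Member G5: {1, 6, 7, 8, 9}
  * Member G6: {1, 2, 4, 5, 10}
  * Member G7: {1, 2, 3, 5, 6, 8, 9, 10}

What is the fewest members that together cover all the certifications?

Take {G1, G5}. Their union is {1, 2, 3, 4, 5, 6, 7, 8, 9, 10}, which is all 10 certifications.
No single member has all 10 certifications (the largest, G1, has 8), so 2 is optimal.

2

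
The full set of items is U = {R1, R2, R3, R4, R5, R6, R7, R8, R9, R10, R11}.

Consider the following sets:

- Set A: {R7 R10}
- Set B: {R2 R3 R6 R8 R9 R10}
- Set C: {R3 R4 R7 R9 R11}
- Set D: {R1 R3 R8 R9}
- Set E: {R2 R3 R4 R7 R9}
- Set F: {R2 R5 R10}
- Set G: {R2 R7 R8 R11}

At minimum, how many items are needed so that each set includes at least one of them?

3

The 3 items {R3, R10, R11} hit every set.
No choice of 2 items meets every set, so 3 is the minimum.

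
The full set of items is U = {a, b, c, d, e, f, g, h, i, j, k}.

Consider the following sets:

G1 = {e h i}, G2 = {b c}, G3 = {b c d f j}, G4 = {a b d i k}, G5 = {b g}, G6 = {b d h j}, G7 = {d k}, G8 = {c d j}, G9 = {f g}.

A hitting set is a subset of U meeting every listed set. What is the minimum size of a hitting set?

The 4 items {c, d, g, h} hit every set.
The sets G1, G2, G7, G9 are pairwise disjoint, so any hitting set needs a separate item for each — at least 4. Hence 4 is optimal.

4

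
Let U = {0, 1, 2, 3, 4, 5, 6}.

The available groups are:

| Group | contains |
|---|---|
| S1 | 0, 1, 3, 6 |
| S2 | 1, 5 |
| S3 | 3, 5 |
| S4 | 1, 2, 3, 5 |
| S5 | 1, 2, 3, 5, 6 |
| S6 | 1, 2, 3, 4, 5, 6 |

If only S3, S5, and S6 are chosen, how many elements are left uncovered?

Union of S3, S5, S6 = {1, 2, 3, 4, 5, 6}.
Not covered: 0 — 1 element.

1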